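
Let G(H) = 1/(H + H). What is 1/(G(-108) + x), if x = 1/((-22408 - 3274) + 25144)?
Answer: -58104/377 ≈ -154.12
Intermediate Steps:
G(H) = 1/(2*H)
x = -1/538 (x = 1/(-25682 + 25144) = 1/(-538) = -1/538 ≈ -0.0018587)
1/(G(-108) + x) = 1/((1/2)/(-108) - 1/538) = 1/((1/2)*(-1/108) - 1/538) = 1/(-1/216 - 1/538) = 1/(-377/58104) = -58104/377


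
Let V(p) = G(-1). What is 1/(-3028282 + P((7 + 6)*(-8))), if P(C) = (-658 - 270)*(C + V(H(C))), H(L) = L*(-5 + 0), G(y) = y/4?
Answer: -1/2931538 ≈ -3.4112e-7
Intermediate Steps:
G(y) = y/4 (G(y) = y*(¼) = y/4)
H(L) = -5*L (H(L) = L*(-5) = -5*L)
V(p) = -¼ (V(p) = (¼)*(-1) = -¼)
P(C) = 232 - 928*C (P(C) = (-658 - 270)*(C - ¼) = -928*(-¼ + C) = 232 - 928*C)
1/(-3028282 + P((7 + 6)*(-8))) = 1/(-3028282 + (232 - 928*(7 + 6)*(-8))) = 1/(-3028282 + (232 - 12064*(-8))) = 1/(-3028282 + (232 - 928*(-104))) = 1/(-3028282 + (232 + 96512)) = 1/(-3028282 + 96744) = 1/(-2931538) = -1/2931538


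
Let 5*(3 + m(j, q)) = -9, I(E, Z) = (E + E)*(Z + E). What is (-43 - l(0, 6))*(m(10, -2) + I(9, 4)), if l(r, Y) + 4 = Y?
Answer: -10314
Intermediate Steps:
I(E, Z) = 2*E*(E + Z) (I(E, Z) = (2*E)*(E + Z) = 2*E*(E + Z))
l(r, Y) = -4 + Y
m(j, q) = -24/5 (m(j, q) = -3 + (⅕)*(-9) = -3 - 9/5 = -24/5)
(-43 - l(0, 6))*(m(10, -2) + I(9, 4)) = (-43 - (-4 + 6))*(-24/5 + 2*9*(9 + 4)) = (-43 - 1*2)*(-24/5 + 2*9*13) = (-43 - 2)*(-24/5 + 234) = -45*1146/5 = -10314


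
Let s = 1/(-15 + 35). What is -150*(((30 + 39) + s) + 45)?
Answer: -34215/2 ≈ -17108.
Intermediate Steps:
s = 1/20 ≈ 0.050000
-150*(((30 + 39) + s) + 45) = -150*(((30 + 39) + 1/20) + 45) = -150*((69 + 1/20) + 45) = -150*(1381/20 + 45) = -150*2281/20 = -34215/2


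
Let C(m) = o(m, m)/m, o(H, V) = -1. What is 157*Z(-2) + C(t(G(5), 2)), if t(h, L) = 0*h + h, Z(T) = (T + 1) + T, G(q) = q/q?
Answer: -472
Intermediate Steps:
G(q) = 1
Z(T) = 1 + 2*T (Z(T) = (1 + T) + T = 1 + 2*T)
t(h, L) = h (t(h, L) = 0 + h = h)
C(m) = -1/m
157*Z(-2) + C(t(G(5), 2)) = 157*(1 + 2*(-2)) - 1/1 = 157*(1 - 4) - 1*1 = 157*(-3) - 1 = -471 - 1 = -472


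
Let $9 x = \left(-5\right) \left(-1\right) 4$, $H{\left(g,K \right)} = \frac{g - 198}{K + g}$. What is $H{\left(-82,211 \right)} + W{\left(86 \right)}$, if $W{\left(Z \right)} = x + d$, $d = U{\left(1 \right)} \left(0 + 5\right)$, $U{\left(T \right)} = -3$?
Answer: $- \frac{5785}{387} \approx -14.948$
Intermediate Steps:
$H{\left(g,K \right)} = \frac{-198 + g}{K + g}$
$x = \frac{20}{9}$ ($x = \frac{\left(-5\right) \left(-1\right) 4}{9} = \frac{5 \cdot 4}{9} = \frac{1}{9} \cdot 20 = \frac{20}{9} \approx 2.2222$)
$d = -15$ ($d = - 3 \left(0 + 5\right) = \left(-3\right) 5 = -15$)
$W{\left(Z \right)} = - \frac{115}{9}$ ($W{\left(Z \right)} = \frac{20}{9} - 15 = - \frac{115}{9}$)
$H{\left(-82,211 \right)} + W{\left(86 \right)} = \frac{-198 - 82}{211 - 82} - \frac{115}{9} = \frac{1}{129} \left(-280\right) - \frac{115}{9} = - \frac{280}{129} - \frac{115}{9} = - \frac{5785}{387}$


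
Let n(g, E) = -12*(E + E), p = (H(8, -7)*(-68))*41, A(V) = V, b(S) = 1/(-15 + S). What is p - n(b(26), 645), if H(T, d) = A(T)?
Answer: -6824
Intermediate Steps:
H(T, d) = T
p = -22304 (p = (8*(-68))*41 = -544*41 = -22304)
n(g, E) = -24*E
p - n(b(26), 645) = -22304 - (-24)*645 = -22304 - 1*(-15480) = -22304 + 15480 = -6824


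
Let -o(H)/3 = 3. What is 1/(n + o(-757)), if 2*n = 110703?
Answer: 2/110685 ≈ 1.8069e-5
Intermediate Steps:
o(H) = -9 (o(H) = -3*3 = -9)
n = 110703/2 (n = (½)*110703 = 110703/2 ≈ 55352.)
1/(n + o(-757)) = 1/(110703/2 - 9) = 1/(110685/2) = 2/110685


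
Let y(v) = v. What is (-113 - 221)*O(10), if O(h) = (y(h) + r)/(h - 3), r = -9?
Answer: -334/7 ≈ -47.714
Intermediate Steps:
O(h) = (-9 + h)/(-3 + h) (O(h) = (h - 9)/(h - 3) = (-9 + h)/(-3 + h))
(-113 - 221)*O(10) = (-113 - 221)*((-9 + 10)/(-3 + 10)) = -334/7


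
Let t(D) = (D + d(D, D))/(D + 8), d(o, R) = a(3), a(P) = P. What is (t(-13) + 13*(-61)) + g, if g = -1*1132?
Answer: -1923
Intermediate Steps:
d(o, R) = 3
t(D) = (3 + D)/(8 + D) (t(D) = (D + 3)/(D + 8) = (3 + D)/(8 + D))
g = -1132
(t(-13) + 13*(-61)) + g = ((3 - 13)/(8 - 13) + 13*(-61)) - 1132 = (-10/(-5) - 793) - 1132 = (-⅕*(-10) - 793) - 1132 = (2 - 793) - 1132 = -791 - 1132 = -1923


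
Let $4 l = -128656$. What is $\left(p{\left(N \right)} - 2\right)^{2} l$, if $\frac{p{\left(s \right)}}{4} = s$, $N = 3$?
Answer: $-3216400$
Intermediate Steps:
$l = -32164$ ($l = \frac{1}{4} \left(-128656\right) = -32164$)
$p{\left(s \right)} = 4 s$
$\left(p{\left(N \right)} - 2\right)^{2} l = \left(4 \cdot 3 - 2\right)^{2} \left(-32164\right) = \left(12 - 2\right)^{2} \left(-32164\right) = 10^{2} \left(-32164\right) = 100 \left(-32164\right) = -3216400$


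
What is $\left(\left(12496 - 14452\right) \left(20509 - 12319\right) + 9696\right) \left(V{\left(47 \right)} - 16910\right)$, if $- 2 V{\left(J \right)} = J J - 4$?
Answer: $288379116300$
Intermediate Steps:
$V{\left(J \right)} = 2 - \frac{J^{2}}{2}$ ($V{\left(J \right)} = - \frac{J J - 4}{2} = - \frac{J^{2} - 4}{2} = - \frac{-4 + J^{2}}{2} = 2 - \frac{J^{2}}{2}$)
$\left(\left(12496 - 14452\right) \left(20509 - 12319\right) + 9696\right) \left(V{\left(47 \right)} - 16910\right) = \left(\left(12496 - 14452\right) \left(20509 - 12319\right) + 9696\right) \left(\left(2 - \frac{47^{2}}{2}\right) - 16910\right) = \left(\left(-1956\right) 8190 + 9696\right) \left(\left(2 - \frac{2209}{2}\right) - 16910\right) = \left(-16019640 + 9696\right) \left(\left(2 - \frac{2209}{2}\right) - 16910\right) = - 16009944 \left(- \frac{2205}{2} - 16910\right) = \left(-16009944\right) \left(- \frac{36025}{2}\right) = 288379116300$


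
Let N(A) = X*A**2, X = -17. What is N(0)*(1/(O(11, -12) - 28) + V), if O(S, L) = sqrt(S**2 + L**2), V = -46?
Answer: 0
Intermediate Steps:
O(S, L) = sqrt(L**2 + S**2)
N(A) = -17*A**2
N(0)*(1/(O(11, -12) - 28) + V) = (-17*0**2)*(1/(sqrt((-12)**2 + 11**2) - 28) - 46) = (-17*0)*(1/(sqrt(144 + 121) - 28) - 46) = 0*(1/(sqrt(265) - 28) - 46) = 0*(1/(-28 + sqrt(265)) - 46) = 0*(-46 + 1/(-28 + sqrt(265))) = 0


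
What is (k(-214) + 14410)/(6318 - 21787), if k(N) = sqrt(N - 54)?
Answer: -14410/15469 - 2*I*sqrt(67)/15469 ≈ -0.93154 - 0.0010583*I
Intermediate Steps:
k(N) = sqrt(-54 + N)
(k(-214) + 14410)/(6318 - 21787) = (sqrt(-54 - 214) + 14410)/(6318 - 21787) = (sqrt(-268) + 14410)/(-15469) = (2*I*sqrt(67) + 14410)*(-1/15469) = (14410 + 2*I*sqrt(67))*(-1/15469) = -14410/15469 - 2*I*sqrt(67)/15469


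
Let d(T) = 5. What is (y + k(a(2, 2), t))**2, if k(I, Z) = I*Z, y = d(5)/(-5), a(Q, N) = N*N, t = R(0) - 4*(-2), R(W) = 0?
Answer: 961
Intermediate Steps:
t = 8 (t = 0 - 4*(-2) = 0 - 1*(-8) = 0 + 8 = 8)
a(Q, N) = N**2
y = -1 (y = 5/(-5) = 5*(-1/5) = -1)
(y + k(a(2, 2), t))**2 = (-1 + 2**2*8)**2 = (-1 + 4*8)**2 = (-1 + 32)**2 = 31**2 = 961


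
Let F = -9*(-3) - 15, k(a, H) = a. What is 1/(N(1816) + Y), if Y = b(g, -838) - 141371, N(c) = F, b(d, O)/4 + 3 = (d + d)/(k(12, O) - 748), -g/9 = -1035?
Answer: -4/565889 ≈ -7.0685e-6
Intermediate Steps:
g = 9315 (g = -9*(-1035) = 9315)
b(d, O) = -12 - d/92 (b(d, O) = -12 + 4*((d + d)/(12 - 748)) = -12 + 4*((2*d)/(-736)) = -12 + 4*((2*d)*(-1/736)) = -12 + 4*(-d/368) = -12 - d/92)
F = 12 (F = 27 - 15 = 12)
N(c) = 12
Y = -565937/4 (Y = (-12 - 1/92*9315) - 141371 = (-12 - 405/4) - 141371 = -453/4 - 141371 = -565937/4 ≈ -1.4148e+5)
1/(N(1816) + Y) = 1/(12 - 565937/4) = 1/(-565889/4) = -4/565889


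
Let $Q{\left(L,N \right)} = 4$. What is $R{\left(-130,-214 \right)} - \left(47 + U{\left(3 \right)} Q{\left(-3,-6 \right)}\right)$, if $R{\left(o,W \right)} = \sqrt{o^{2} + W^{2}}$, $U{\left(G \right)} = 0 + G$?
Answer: $-59 + 2 \sqrt{15674} \approx 191.39$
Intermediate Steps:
$U{\left(G \right)} = G$
$R{\left(o,W \right)} = \sqrt{W^{2} + o^{2}}$
$R{\left(-130,-214 \right)} - \left(47 + U{\left(3 \right)} Q{\left(-3,-6 \right)}\right) = \sqrt{\left(-214\right)^{2} + \left(-130\right)^{2}} - \left(47 + 3 \cdot 4\right) = \sqrt{45796 + 16900} - \left(47 + 12\right) = \sqrt{62696} - 59 = 2 \sqrt{15674} - 59 = -59 + 2 \sqrt{15674}$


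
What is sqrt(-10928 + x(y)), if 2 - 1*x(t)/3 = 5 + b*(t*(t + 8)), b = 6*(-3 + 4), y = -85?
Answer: I*sqrt(128747) ≈ 358.81*I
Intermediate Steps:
b = 6 (b = 6*1 = 6)
x(t) = -9 - 18*t*(8 + t) (x(t) = 6 - 3*(5 + 6*(t*(t + 8))) = 6 - 3*(5 + 6*(t*(8 + t))) = 6 - 3*(5 + 6*t*(8 + t)) = 6 + (-15 - 18*t*(8 + t)) = -9 - 18*t*(8 + t))
sqrt(-10928 + x(y)) = sqrt(-10928 + (-9 - 144*(-85) - 18*(-85)**2)) = sqrt(-10928 + (-9 + 12240 - 18*7225)) = sqrt(-10928 + (-9 + 12240 - 130050)) = sqrt(-10928 - 117819) = sqrt(-128747) = I*sqrt(128747)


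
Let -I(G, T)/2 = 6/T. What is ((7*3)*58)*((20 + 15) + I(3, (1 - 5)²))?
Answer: 83433/2 ≈ 41717.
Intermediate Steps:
I(G, T) = -12/T
((7*3)*58)*((20 + 15) + I(3, (1 - 5)²)) = ((7*3)*58)*((20 + 15) - 12/(1 - 5)²) = (21*58)*(35 - 12/((-4)²)) = 1218*(35 - 12/16) = 1218*(35 - 12*1/16) = 1218*(35 - ¾) = 1218*(137/4) = 83433/2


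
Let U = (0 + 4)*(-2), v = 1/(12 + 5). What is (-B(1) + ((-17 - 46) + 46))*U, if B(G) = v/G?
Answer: 2320/17 ≈ 136.47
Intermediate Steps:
v = 1/17 ≈ 0.058824
U = -8 (U = 4*(-2) = -8)
B(G) = 1/(17*G)
(-B(1) + ((-17 - 46) + 46))*U = (-1/(17*1) + ((-17 - 46) + 46))*(-8) = (-1/17 + (-63 + 46))*(-8) = (-1*1/17 - 17)*(-8) = (-1/17 - 17)*(-8) = -290/17*(-8) = 2320/17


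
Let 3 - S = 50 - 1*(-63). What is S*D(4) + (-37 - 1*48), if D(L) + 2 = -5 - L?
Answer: 1125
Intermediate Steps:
D(L) = -7 - L (D(L) = -2 + (-5 - L) = -7 - L)
S = -110 (S = 3 - (50 - 1*(-63)) = 3 - (50 + 63) = 3 - 1*113 = 3 - 113 = -110)
S*D(4) + (-37 - 1*48) = -110*(-7 - 1*4) + (-37 - 1*48) = -110*(-7 - 4) + (-37 - 48) = -110*(-11) - 85 = 1210 - 85 = 1125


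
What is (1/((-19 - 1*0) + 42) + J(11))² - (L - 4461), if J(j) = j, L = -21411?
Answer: 13750804/529 ≈ 25994.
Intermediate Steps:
(1/((-19 - 1*0) + 42) + J(11))² - (L - 4461) = (1/((-19 - 1*0) + 42) + 11)² - (-21411 - 4461) = (1/((-19 + 0) + 42) + 11)² - 1*(-25872) = (1/(-19 + 42) + 11)² + 25872 = (1/23 + 11)² + 25872 = (254/23)² + 25872 = 64516/529 + 25872 = 13750804/529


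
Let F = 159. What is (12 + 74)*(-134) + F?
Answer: -11365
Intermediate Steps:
(12 + 74)*(-134) + F = (12 + 74)*(-134) + 159 = 86*(-134) + 159 = -11524 + 159 = -11365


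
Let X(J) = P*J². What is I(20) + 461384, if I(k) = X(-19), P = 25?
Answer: 470409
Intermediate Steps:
X(J) = 25*J²
I(k) = 9025 (I(k) = 25*(-19)² = 25*361 = 9025)
I(20) + 461384 = 9025 + 461384 = 470409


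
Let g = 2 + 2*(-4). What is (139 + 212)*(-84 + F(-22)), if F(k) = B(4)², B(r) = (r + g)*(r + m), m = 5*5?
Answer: 1151280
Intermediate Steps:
g = -6 (g = 2 - 8 = -6)
m = 25
B(r) = (-6 + r)*(25 + r) (B(r) = (r - 6)*(r + 25) = (-6 + r)*(25 + r))
F(k) = 3364 (F(k) = (-150 + 4² + 19*4)² = (-150 + 16 + 76)² = (-58)² = 3364)
(139 + 212)*(-84 + F(-22)) = (139 + 212)*(-84 + 3364) = 351*3280 = 1151280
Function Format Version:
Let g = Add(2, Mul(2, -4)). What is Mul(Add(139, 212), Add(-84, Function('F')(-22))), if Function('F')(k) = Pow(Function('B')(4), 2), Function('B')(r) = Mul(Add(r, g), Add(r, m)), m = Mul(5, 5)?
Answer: 1151280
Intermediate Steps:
g = -6 (g = Add(2, -8) = -6)
m = 25
Function('B')(r) = Mul(Add(-6, r), Add(25, r)) (Function('B')(r) = Mul(Add(r, -6), Add(r, 25)) = Mul(Add(-6, r), Add(25, r)))
Function('F')(k) = 3364 (Function('F')(k) = Pow(Add(-150, Pow(4, 2), Mul(19, 4)), 2) = Pow(Add(-150, 16, 76), 2) = Pow(-58, 2) = 3364)
Mul(Add(139, 212), Add(-84, Function('F')(-22))) = Mul(Add(139, 212), Add(-84, 3364)) = Mul(351, 3280) = 1151280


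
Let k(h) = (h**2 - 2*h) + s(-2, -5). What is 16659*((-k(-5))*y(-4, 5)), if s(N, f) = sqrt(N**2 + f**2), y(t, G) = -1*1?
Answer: 583065 + 16659*sqrt(29) ≈ 6.7278e+5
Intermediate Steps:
y(t, G) = -1
k(h) = sqrt(29) + h**2 - 2*h (k(h) = (h**2 - 2*h) + sqrt((-2)**2 + (-5)**2) = (h**2 - 2*h) + sqrt(4 + 25) = (h**2 - 2*h) + sqrt(29) = sqrt(29) + h**2 - 2*h)
16659*((-k(-5))*y(-4, 5)) = 16659*(-(sqrt(29) + (-5)**2 - 2*(-5))*(-1)) = 16659*(-(sqrt(29) + 25 + 10)*(-1)) = 16659*(-(35 + sqrt(29))*(-1)) = 16659*((-35 - sqrt(29))*(-1)) = 16659*(35 + sqrt(29)) = 583065 + 16659*sqrt(29)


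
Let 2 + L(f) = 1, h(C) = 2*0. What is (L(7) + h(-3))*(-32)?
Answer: 32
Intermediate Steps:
h(C) = 0
L(f) = -1 (L(f) = -2 + 1 = -1)
(L(7) + h(-3))*(-32) = (-1 + 0)*(-32) = -1*(-32) = 32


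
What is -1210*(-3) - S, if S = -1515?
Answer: 5145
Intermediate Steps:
-1210*(-3) - S = -1210*(-3) - 1*(-1515) = 3630 + 1515 = 5145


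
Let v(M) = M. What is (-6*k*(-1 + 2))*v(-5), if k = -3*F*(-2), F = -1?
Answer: -180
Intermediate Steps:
k = -6 (k = -3*(-1)*(-2) = 3*(-2) = -6)
(-6*k*(-1 + 2))*v(-5) = -(-36)*(-1 + 2)*(-5) = -(-36)*(-5) = -6*(-6)*(-5) = 36*(-5) = -180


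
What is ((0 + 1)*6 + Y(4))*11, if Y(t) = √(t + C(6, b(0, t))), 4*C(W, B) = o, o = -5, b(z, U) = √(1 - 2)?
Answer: 66 + 11*√11/2 ≈ 84.241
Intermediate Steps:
b(z, U) = I (b(z, U) = √(-1) = I)
C(W, B) = -5/4 (C(W, B) = (¼)*(-5) = -5/4)
Y(t) = √(-5/4 + t) (Y(t) = √(t - 5/4) = √(-5/4 + t))
((0 + 1)*6 + Y(4))*11 = ((0 + 1)*6 + √(-5 + 4*4)/2)*11 = (1*6 + √(-5 + 16)/2)*11 = (6 + √11/2)*11 = 66 + 11*√11/2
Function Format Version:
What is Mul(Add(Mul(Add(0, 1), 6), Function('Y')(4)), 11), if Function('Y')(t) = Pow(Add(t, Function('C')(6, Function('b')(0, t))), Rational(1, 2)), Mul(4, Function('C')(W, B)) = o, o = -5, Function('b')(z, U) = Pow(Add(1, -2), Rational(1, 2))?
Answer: Add(66, Mul(Rational(11, 2), Pow(11, Rational(1, 2)))) ≈ 84.241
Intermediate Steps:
Function('b')(z, U) = I (Function('b')(z, U) = Pow(-1, Rational(1, 2)) = I)
Function('C')(W, B) = Rational(-5, 4) (Function('C')(W, B) = Mul(Rational(1, 4), -5) = Rational(-5, 4))
Function('Y')(t) = Pow(Add(Rational(-5, 4), t), Rational(1, 2)) (Function('Y')(t) = Pow(Add(t, Rational(-5, 4)), Rational(1, 2)) = Pow(Add(Rational(-5, 4), t), Rational(1, 2)))
Mul(Add(Mul(Add(0, 1), 6), Function('Y')(4)), 11) = Mul(Add(Mul(Add(0, 1), 6), Mul(Rational(1, 2), Pow(Add(-5, Mul(4, 4)), Rational(1, 2)))), 11) = Mul(Add(Mul(1, 6), Mul(Rational(1, 2), Pow(Add(-5, 16), Rational(1, 2)))), 11) = Mul(Add(6, Mul(Rational(1, 2), Pow(11, Rational(1, 2)))), 11) = Add(66, Mul(Rational(11, 2), Pow(11, Rational(1, 2))))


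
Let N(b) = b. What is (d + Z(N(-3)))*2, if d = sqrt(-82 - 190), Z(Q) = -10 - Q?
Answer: -14 + 8*I*sqrt(17) ≈ -14.0 + 32.985*I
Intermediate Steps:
d = 4*I*sqrt(17) (d = sqrt(-272) = 4*I*sqrt(17) ≈ 16.492*I)
(d + Z(N(-3)))*2 = (4*I*sqrt(17) + (-10 - 1*(-3)))*2 = (4*I*sqrt(17) + (-10 + 3))*2 = (4*I*sqrt(17) - 7)*2 = (-7 + 4*I*sqrt(17))*2 = -14 + 8*I*sqrt(17)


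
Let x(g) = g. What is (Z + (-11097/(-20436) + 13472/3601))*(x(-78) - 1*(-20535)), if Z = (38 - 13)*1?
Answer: 1130393492307/1886924 ≈ 5.9907e+5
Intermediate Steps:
Z = 25 (Z = 25*1 = 25)
(Z + (-11097/(-20436) + 13472/3601))*(x(-78) - 1*(-20535)) = (25 + (-11097/(-20436) + 13472/3601))*(-78 - 1*(-20535)) = (25 + (-11097*(-1/20436) + 13472*(1/3601)))*(-78 + 20535) = (25 + (3699/6812 + 13472/3601))*20457 = (25 + 8083951/1886924)*20457 = (55257051/1886924)*20457 = 1130393492307/1886924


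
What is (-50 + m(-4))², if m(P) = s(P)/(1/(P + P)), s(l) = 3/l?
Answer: 1936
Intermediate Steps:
m(P) = 6 (m(P) = (3/P)/(1/(P + P)) = (3/P)/(1/(2*P)) = (3/P)/((1/(2*P))) = (3/P)*(2*P) = 6)
(-50 + m(-4))² = (-50 + 6)² = (-44)² = 1936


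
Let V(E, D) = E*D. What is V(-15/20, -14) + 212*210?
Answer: 89061/2 ≈ 44531.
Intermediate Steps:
V(E, D) = D*E
V(-15/20, -14) + 212*210 = -(-210)/20 + 212*210 = -(-210)/20 + 44520 = -14*(-¾) + 44520 = 21/2 + 44520 = 89061/2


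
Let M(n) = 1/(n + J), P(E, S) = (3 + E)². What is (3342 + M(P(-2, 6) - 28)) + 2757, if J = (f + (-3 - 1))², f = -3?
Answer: 134179/22 ≈ 6099.0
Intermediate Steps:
J = 49 (J = (-3 + (-3 - 1))² = (-3 - 4)² = (-7)² = 49)
M(n) = 1/(49 + n) (M(n) = 1/(n + 49) = 1/(49 + n))
(3342 + M(P(-2, 6) - 28)) + 2757 = (3342 + 1/(49 + ((3 - 2)² - 28))) + 2757 = (3342 + 1/(49 + (1² - 28))) + 2757 = (3342 + 1/(49 + (1 - 28))) + 2757 = (3342 + 1/(49 - 27)) + 2757 = (3342 + 1/22) + 2757 = 73525/22 + 2757 = 134179/22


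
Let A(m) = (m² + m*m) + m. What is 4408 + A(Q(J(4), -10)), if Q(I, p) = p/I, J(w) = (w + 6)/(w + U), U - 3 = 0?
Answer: 4499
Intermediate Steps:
U = 3 (U = 3 + 0 = 3)
J(w) = (6 + w)/(3 + w) (J(w) = (w + 6)/(w + 3) = (6 + w)/(3 + w))
A(m) = m + 2*m² (A(m) = (m² + m²) + m = 2*m² + m = m + 2*m²)
4408 + A(Q(J(4), -10)) = 4408 + (-10*(3 + 4)/(6 + 4))*(1 + 2*(-10*(3 + 4)/(6 + 4))) = 4408 + (-10/(10/7))*(1 + 2*(-10/(10/7))) = 4408 + (-10/((⅐)*10))*(1 + 2*(-10/((⅐)*10))) = 4408 + (-10/10/7)*(1 + 2*(-10/10/7)) = 4408 + (-10*7/10)*(1 + 2*(-10*7/10)) = 4408 - 7*(1 + 2*(-7)) = 4408 - 7*(1 - 14) = 4408 - 7*(-13) = 4408 + 91 = 4499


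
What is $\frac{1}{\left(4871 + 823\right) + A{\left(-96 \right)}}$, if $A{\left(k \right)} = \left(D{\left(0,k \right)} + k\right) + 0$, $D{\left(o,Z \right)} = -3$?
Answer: $\frac{1}{5595} \approx 0.00017873$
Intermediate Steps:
$A{\left(k \right)} = -3 + k$ ($A{\left(k \right)} = \left(-3 + k\right) + 0 = -3 + k$)
$\frac{1}{\left(4871 + 823\right) + A{\left(-96 \right)}} = \frac{1}{\left(4871 + 823\right) - 99} = \frac{1}{5694 - 99} = \frac{1}{5595}$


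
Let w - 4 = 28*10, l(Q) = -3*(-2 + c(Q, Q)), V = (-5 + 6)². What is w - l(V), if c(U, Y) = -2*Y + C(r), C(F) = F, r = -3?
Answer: 263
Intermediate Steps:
c(U, Y) = -3 - 2*Y (c(U, Y) = -2*Y - 3 = -3 - 2*Y)
V = 1 (V = 1² = 1)
l(Q) = 15 + 6*Q (l(Q) = -3*(-2 + (-3 - 2*Q)) = -3*(-5 - 2*Q) = 15 + 6*Q)
w = 284 (w = 4 + 28*10 = 4 + 280 = 284)
w - l(V) = 284 - (15 + 6*1) = 284 - (15 + 6) = 284 - 1*21 = 284 - 21 = 263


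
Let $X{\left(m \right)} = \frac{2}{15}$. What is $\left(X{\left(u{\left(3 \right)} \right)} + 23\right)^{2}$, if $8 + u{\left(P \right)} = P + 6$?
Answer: $\frac{120409}{225} \approx 535.15$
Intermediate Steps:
$u{\left(P \right)} = -2 + P$ ($u{\left(P \right)} = -8 + \left(P + 6\right) = -8 + \left(6 + P\right) = -2 + P$)
$X{\left(m \right)} = \frac{2}{15}$ ($X{\left(m \right)} = 2 \cdot \frac{1}{15} = \frac{2}{15}$)
$\left(X{\left(u{\left(3 \right)} \right)} + 23\right)^{2} = \left(\frac{2}{15} + 23\right)^{2} = \left(\frac{347}{15}\right)^{2} = \frac{120409}{225}$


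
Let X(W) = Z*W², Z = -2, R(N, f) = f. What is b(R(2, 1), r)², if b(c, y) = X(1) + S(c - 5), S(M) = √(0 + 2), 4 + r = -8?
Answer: (-2 + √2)² ≈ 0.34315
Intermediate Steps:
r = -12 (r = -4 - 8 = -12)
X(W) = -2*W²
S(M) = √2
b(c, y) = -2 + √2 (b(c, y) = -2*1² + √2 = -2*1 + √2 = -2 + √2)
b(R(2, 1), r)² = (-2 + √2)²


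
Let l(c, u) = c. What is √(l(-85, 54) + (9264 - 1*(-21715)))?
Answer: √30894 ≈ 175.77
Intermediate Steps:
√(l(-85, 54) + (9264 - 1*(-21715))) = √(-85 + (9264 - 1*(-21715))) = √(-85 + (9264 + 21715)) = √(-85 + 30979) = √30894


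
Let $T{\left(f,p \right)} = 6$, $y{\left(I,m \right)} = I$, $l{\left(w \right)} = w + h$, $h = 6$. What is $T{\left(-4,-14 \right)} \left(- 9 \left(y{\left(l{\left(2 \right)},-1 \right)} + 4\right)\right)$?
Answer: $-648$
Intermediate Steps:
$l{\left(w \right)} = 6 + w$ ($l{\left(w \right)} = w + 6 = 6 + w$)
$T{\left(-4,-14 \right)} \left(- 9 \left(y{\left(l{\left(2 \right)},-1 \right)} + 4\right)\right) = 6 \left(- 9 \left(\left(6 + 2\right) + 4\right)\right) = 6 \left(- 9 \left(8 + 4\right)\right) = 6 \left(\left(-9\right) 12\right) = 6 \left(-108\right) = -648$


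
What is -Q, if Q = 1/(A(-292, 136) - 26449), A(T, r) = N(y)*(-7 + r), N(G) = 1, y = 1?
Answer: 1/26320 ≈ 3.7994e-5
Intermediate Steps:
A(T, r) = -7 + r (A(T, r) = 1*(-7 + r) = -7 + r)
Q = -1/26320 (Q = 1/((-7 + 136) - 26449) = 1/(129 - 26449) = 1/(-26320) = -1/26320 ≈ -3.7994e-5)
-Q = -1*(-1/26320) = 1/26320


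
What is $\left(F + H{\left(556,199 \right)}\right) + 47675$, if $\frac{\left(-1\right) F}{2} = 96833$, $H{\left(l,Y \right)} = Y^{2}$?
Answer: $-106390$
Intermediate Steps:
$F = -193666$ ($F = \left(-2\right) 96833 = -193666$)
$\left(F + H{\left(556,199 \right)}\right) + 47675 = \left(-193666 + 199^{2}\right) + 47675 = \left(-193666 + 39601\right) + 47675 = -154065 + 47675 = -106390$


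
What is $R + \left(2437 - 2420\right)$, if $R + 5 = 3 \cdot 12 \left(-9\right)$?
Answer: $-312$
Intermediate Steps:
$R = -329$ ($R = -5 + 3 \cdot 12 \left(-9\right) = -5 + 36 \left(-9\right) = -5 - 324 = -329$)
$R + \left(2437 - 2420\right) = -329 + \left(2437 - 2420\right) = -329 + 17 = -312$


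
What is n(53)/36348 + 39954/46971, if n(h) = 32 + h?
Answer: 161804503/189700212 ≈ 0.85295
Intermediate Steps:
n(53)/36348 + 39954/46971 = (32 + 53)/36348 + 39954/46971 = 85*(1/36348) + 39954*(1/46971) = 85/36348 + 13318/15657 = 161804503/189700212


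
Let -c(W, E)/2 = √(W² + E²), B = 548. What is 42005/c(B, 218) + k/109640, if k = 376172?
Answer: 94043/27410 - 42005*√86957/347828 ≈ -32.180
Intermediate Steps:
c(W, E) = -2*√(E² + W²) (c(W, E) = -2*√(W² + E²) = -2*√(E² + W²))
42005/c(B, 218) + k/109640 = 42005/((-2*√(218² + 548²))) + 376172/109640 = 42005/((-2*√(47524 + 300304))) + 376172*(1/109640) = 42005/((-4*√86957)) + 94043/27410 = 42005*(-√86957/347828) + 94043/27410 = -42005*√86957/347828 + 94043/27410 = 94043/27410 - 42005*√86957/347828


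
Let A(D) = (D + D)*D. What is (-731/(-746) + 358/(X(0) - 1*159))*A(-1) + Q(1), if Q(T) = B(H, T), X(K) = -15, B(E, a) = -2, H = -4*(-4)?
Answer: -134839/32451 ≈ -4.1552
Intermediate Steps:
H = 16
Q(T) = -2
A(D) = 2*D**2 (A(D) = (2*D)*D = 2*D**2)
(-731/(-746) + 358/(X(0) - 1*159))*A(-1) + Q(1) = (-731/(-746) + 358/(-15 - 1*159))*(2*(-1)**2) - 2 = (-731*(-1/746) + 358/(-15 - 159))*(2*1) - 2 = (731/746 + 358/(-174))*2 - 2 = (731/746 + 358*(-1/174))*2 - 2 = (731/746 - 179/87)*2 - 2 = -69937/64902*2 - 2 = -69937/32451 - 2 = -134839/32451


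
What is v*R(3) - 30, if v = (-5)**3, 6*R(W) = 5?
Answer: -805/6 ≈ -134.17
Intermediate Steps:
R(W) = 5/6 (R(W) = (1/6)*5 = 5/6)
v = -125
v*R(3) - 30 = -125*5/6 - 30 = -625/6 - 30 = -805/6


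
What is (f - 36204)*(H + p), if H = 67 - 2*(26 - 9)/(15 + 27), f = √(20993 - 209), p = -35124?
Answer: 1269232936 - 2944856*√1299/21 ≈ 1.2642e+9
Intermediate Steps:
f = 4*√1299 (f = √20784 = 4*√1299 ≈ 144.17)
H = 1390/21 (H = 67 - 34/42 = 67 - 2*17/42 = 67 - 17/21 = 1390/21 ≈ 66.190)
(f - 36204)*(H + p) = (4*√1299 - 36204)*(1390/21 - 35124) = (-36204 + 4*√1299)*(-736214/21) = 1269232936 - 2944856*√1299/21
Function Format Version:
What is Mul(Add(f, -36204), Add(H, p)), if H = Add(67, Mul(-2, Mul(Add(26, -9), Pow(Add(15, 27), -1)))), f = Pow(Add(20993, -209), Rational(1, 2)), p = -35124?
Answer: Add(1269232936, Mul(Rational(-2944856, 21), Pow(1299, Rational(1, 2)))) ≈ 1.2642e+9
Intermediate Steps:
f = Mul(4, Pow(1299, Rational(1, 2))) (f = Pow(20784, Rational(1, 2)) = Mul(4, Pow(1299, Rational(1, 2))) ≈ 144.17)
H = Rational(1390, 21) (H = Add(67, Mul(-2, Mul(17, Pow(42, -1)))) = Add(67, Mul(-2, Mul(17, Rational(1, 42)))) = Add(67, Mul(-2, Rational(17, 42))) = Add(67, Rational(-17, 21)) = Rational(1390, 21) ≈ 66.190)
Mul(Add(f, -36204), Add(H, p)) = Mul(Add(Mul(4, Pow(1299, Rational(1, 2))), -36204), Add(Rational(1390, 21), -35124)) = Mul(Add(-36204, Mul(4, Pow(1299, Rational(1, 2)))), Rational(-736214, 21)) = Add(1269232936, Mul(Rational(-2944856, 21), Pow(1299, Rational(1, 2))))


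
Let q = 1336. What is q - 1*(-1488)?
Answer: 2824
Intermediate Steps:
q - 1*(-1488) = 1336 - 1*(-1488) = 1336 + 1488 = 2824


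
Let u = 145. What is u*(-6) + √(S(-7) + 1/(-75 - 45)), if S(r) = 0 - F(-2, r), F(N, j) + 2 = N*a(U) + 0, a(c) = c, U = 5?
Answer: -870 + √43170/60 ≈ -866.54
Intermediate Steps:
F(N, j) = -2 + 5*N (F(N, j) = -2 + (N*5 + 0) = -2 + (5*N + 0) = -2 + 5*N)
S(r) = 12 (S(r) = 0 - (-2 + 5*(-2)) = 0 - (-2 - 10) = 0 - 1*(-12) = 0 + 12 = 12)
u*(-6) + √(S(-7) + 1/(-75 - 45)) = 145*(-6) + √(12 + 1/(-75 - 45)) = -870 + √(12 + 1/(-120)) = -870 + √(12 - 1/120) = -870 + √(1439/120) = -870 + √43170/60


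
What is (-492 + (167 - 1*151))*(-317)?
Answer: 150892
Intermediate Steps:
(-492 + (167 - 1*151))*(-317) = (-492 + (167 - 151))*(-317) = (-492 + 16)*(-317) = -476*(-317) = 150892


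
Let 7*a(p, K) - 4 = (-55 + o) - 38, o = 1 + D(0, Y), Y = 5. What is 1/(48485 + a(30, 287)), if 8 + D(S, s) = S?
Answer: 7/339299 ≈ 2.0631e-5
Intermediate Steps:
D(S, s) = -8 + S
o = -7 (o = 1 + (-8 + 0) = 1 - 8 = -7)
a(p, K) = -96/7 (a(p, K) = 4/7 + ((-55 - 7) - 38)/7 = 4/7 + (-62 - 38)/7 = 4/7 + (⅐)*(-100) = 4/7 - 100/7 = -96/7)
1/(48485 + a(30, 287)) = 1/(48485 - 96/7) = 1/(339299/7) = 7/339299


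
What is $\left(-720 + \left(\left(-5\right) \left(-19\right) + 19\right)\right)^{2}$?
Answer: $367236$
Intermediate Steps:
$\left(-720 + \left(\left(-5\right) \left(-19\right) + 19\right)\right)^{2} = \left(-720 + \left(95 + 19\right)\right)^{2} = \left(-720 + 114\right)^{2} = \left(-606\right)^{2} = 367236$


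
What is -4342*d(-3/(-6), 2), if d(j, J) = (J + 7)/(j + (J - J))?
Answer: -78156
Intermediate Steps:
d(j, J) = (7 + J)/j (d(j, J) = (7 + J)/(j + 0) = (7 + J)/j)
-4342*d(-3/(-6), 2) = -4342*(7 + 2)/((-3/(-6))) = -4342*9/((-3*(-⅙))) = -4342*9/½ = -8684*9 = -4342*18 = -78156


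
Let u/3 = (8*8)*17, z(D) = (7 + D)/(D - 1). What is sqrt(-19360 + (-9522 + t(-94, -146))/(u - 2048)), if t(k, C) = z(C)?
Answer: I*sqrt(197336183955)/3192 ≈ 139.17*I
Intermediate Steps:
z(D) = (7 + D)/(-1 + D)
t(k, C) = (7 + C)/(-1 + C)
u = 3264 (u = 3*((8*8)*17) = 3*(64*17) = 3*1088 = 3264)
sqrt(-19360 + (-9522 + t(-94, -146))/(u - 2048)) = sqrt(-19360 + (-9522 + (7 - 146)/(-1 - 146))/(3264 - 2048)) = sqrt(-19360 + (-9522 - 139/(-147))/1216) = sqrt(-19360 + (-9522 - 1/147*(-139))*(1/1216)) = sqrt(-19360 + (-9522 + 139/147)*(1/1216)) = sqrt(-19360 - 1399595/147*1/1216) = sqrt(-19360 - 1399595/178752) = sqrt(-3462038315/178752) = I*sqrt(197336183955)/3192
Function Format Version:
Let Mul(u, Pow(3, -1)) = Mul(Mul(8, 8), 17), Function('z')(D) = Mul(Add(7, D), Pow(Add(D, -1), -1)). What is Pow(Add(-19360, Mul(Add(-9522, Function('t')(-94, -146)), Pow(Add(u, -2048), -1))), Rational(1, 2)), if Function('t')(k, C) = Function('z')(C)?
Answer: Mul(Rational(1, 3192), I, Pow(197336183955, Rational(1, 2))) ≈ Mul(139.17, I)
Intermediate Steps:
Function('z')(D) = Mul(Pow(Add(-1, D), -1), Add(7, D)) (Function('z')(D) = Mul(Add(7, D), Pow(Add(-1, D), -1)) = Mul(Pow(Add(-1, D), -1), Add(7, D)))
Function('t')(k, C) = Mul(Pow(Add(-1, C), -1), Add(7, C))
u = 3264 (u = Mul(3, Mul(Mul(8, 8), 17)) = Mul(3, Mul(64, 17)) = Mul(3, 1088) = 3264)
Pow(Add(-19360, Mul(Add(-9522, Function('t')(-94, -146)), Pow(Add(u, -2048), -1))), Rational(1, 2)) = Pow(Add(-19360, Mul(Add(-9522, Mul(Pow(Add(-1, -146), -1), Add(7, -146))), Pow(Add(3264, -2048), -1))), Rational(1, 2)) = Pow(Add(-19360, Mul(Add(-9522, Mul(Pow(-147, -1), -139)), Pow(1216, -1))), Rational(1, 2)) = Pow(Add(-19360, Mul(Add(-9522, Mul(Rational(-1, 147), -139)), Rational(1, 1216))), Rational(1, 2)) = Pow(Add(-19360, Mul(Add(-9522, Rational(139, 147)), Rational(1, 1216))), Rational(1, 2)) = Pow(Add(-19360, Mul(Rational(-1399595, 147), Rational(1, 1216))), Rational(1, 2)) = Pow(Add(-19360, Rational(-1399595, 178752)), Rational(1, 2)) = Pow(Rational(-3462038315, 178752), Rational(1, 2)) = Mul(Rational(1, 3192), I, Pow(197336183955, Rational(1, 2)))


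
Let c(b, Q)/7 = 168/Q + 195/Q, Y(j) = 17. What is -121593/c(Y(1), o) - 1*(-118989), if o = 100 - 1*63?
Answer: 99284036/847 ≈ 1.1722e+5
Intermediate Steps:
o = 37 (o = 100 - 63 = 37)
c(b, Q) = 2541/Q (c(b, Q) = 7*(168/Q + 195/Q) = 7*(363/Q) = 2541/Q)
-121593/c(Y(1), o) - 1*(-118989) = -121593/(2541/37) - 1*(-118989) = -121593/(2541*(1/37)) + 118989 = -121593/2541/37 + 118989 = -121593*37/2541 + 118989 = -1499647/847 + 118989 = 99284036/847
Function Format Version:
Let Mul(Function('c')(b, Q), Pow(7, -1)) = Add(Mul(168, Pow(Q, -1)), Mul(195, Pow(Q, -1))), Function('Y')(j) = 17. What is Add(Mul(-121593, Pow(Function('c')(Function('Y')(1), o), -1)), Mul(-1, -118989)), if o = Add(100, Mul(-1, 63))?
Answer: Rational(99284036, 847) ≈ 1.1722e+5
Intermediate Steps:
o = 37 (o = Add(100, -63) = 37)
Function('c')(b, Q) = Mul(2541, Pow(Q, -1)) (Function('c')(b, Q) = Mul(7, Add(Mul(168, Pow(Q, -1)), Mul(195, Pow(Q, -1)))) = Mul(7, Mul(363, Pow(Q, -1))) = Mul(2541, Pow(Q, -1)))
Add(Mul(-121593, Pow(Function('c')(Function('Y')(1), o), -1)), Mul(-1, -118989)) = Add(Mul(-121593, Pow(Mul(2541, Pow(37, -1)), -1)), Mul(-1, -118989)) = Add(Mul(-121593, Pow(Mul(2541, Rational(1, 37)), -1)), 118989) = Add(Mul(-121593, Pow(Rational(2541, 37), -1)), 118989) = Add(Mul(-121593, Rational(37, 2541)), 118989) = Add(Rational(-1499647, 847), 118989) = Rational(99284036, 847)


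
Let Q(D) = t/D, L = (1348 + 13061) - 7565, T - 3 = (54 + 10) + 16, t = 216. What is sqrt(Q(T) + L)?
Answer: 2*sqrt(11791561)/83 ≈ 82.744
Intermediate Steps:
T = 83 (T = 3 + ((54 + 10) + 16) = 3 + (64 + 16) = 3 + 80 = 83)
L = 6844 (L = 14409 - 7565 = 6844)
Q(D) = 216/D
sqrt(Q(T) + L) = sqrt(216/83 + 6844) = sqrt(568268/83) = 2*sqrt(11791561)/83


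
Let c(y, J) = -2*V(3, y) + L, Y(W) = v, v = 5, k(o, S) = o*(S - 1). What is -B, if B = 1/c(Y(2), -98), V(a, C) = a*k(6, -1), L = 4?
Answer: -1/76 ≈ -0.013158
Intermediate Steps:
k(o, S) = o*(-1 + S)
Y(W) = 5
V(a, C) = -12*a (V(a, C) = a*(6*(-1 - 1)) = a*(6*(-2)) = a*(-12) = -12*a)
c(y, J) = 76 (c(y, J) = -(-24)*3 + 4 = -2*(-36) + 4 = 72 + 4 = 76)
B = 1/76 ≈ 0.013158
-B = -1*1/76 = -1/76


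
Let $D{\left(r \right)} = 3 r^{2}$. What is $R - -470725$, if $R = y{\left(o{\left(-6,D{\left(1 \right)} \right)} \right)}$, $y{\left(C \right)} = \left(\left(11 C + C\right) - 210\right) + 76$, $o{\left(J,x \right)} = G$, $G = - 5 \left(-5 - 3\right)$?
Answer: $471071$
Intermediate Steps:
$G = 40$ ($G = \left(-5\right) \left(-8\right) = 40$)
$o{\left(J,x \right)} = 40$
$y{\left(C \right)} = -134 + 12 C$ ($y{\left(C \right)} = \left(12 C - 210\right) + 76 = \left(-210 + 12 C\right) + 76 = -134 + 12 C$)
$R = 346$ ($R = -134 + 12 \cdot 40 = -134 + 480 = 346$)
$R - -470725 = 346 - -470725 = 346 + 470725 = 471071$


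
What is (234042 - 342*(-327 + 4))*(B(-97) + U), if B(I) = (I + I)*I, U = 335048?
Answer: 121909667928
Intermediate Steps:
B(I) = 2*I² (B(I) = (2*I)*I = 2*I²)
(234042 - 342*(-327 + 4))*(B(-97) + U) = (234042 - 342*(-327 + 4))*(2*(-97)² + 335048) = (234042 - 342*(-323))*(2*9409 + 335048) = (234042 + 110466)*(18818 + 335048) = 344508*353866 = 121909667928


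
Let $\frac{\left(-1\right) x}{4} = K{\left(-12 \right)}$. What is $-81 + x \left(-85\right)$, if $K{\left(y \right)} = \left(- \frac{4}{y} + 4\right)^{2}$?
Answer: $\frac{56731}{9} \approx 6303.4$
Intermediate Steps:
$K{\left(y \right)} = \left(4 - \frac{4}{y}\right)^{2}$
$x = - \frac{676}{9}$ ($x = - 4 \frac{16 \left(-1 - 12\right)^{2}}{144} = - 4 \cdot 16 \cdot \frac{1}{144} \left(-13\right)^{2} = - 4 \cdot 16 \cdot \frac{1}{144} \cdot 169 = \left(-4\right) \frac{169}{9} = - \frac{676}{9} \approx -75.111$)
$-81 + x \left(-85\right) = -81 - - \frac{57460}{9} = -81 + \frac{57460}{9} = \frac{56731}{9}$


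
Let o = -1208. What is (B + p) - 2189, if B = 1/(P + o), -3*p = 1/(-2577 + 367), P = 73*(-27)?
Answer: -2713944293/1239810 ≈ -2189.0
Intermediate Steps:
P = -1971
p = 1/6630 (p = -1/(3*(-2577 + 367)) = -⅓/(-2210) = -⅓*(-1/2210) = 1/6630 ≈ 0.00015083)
B = -1/3179 (B = 1/(-1971 - 1208) = 1/(-3179) = -1/3179 ≈ -0.00031456)
(B + p) - 2189 = (-1/3179 + 1/6630) - 2189 = -203/1239810 - 2189 = -2713944293/1239810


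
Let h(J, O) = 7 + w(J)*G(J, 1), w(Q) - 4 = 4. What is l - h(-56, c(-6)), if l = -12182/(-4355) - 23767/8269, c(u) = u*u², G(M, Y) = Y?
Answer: -542944752/36011495 ≈ -15.077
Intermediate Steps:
w(Q) = 8 (w(Q) = 4 + 4 = 8)
c(u) = u³
l = -2772327/36011495 (l = -12182*(-1/4355) - 23767*1/8269 = 12182/4355 - 23767/8269 = -2772327/36011495 ≈ -0.076985)
h(J, O) = 15 (h(J, O) = 7 + 8*1 = 7 + 8 = 15)
l - h(-56, c(-6)) = -2772327/36011495 - 1*15 = -2772327/36011495 - 15 = -542944752/36011495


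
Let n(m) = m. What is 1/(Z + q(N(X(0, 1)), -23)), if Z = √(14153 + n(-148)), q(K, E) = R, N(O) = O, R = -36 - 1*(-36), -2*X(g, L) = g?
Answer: √14005/14005 ≈ 0.0084500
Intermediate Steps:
X(g, L) = -g/2
R = 0 (R = -36 + 36 = 0)
q(K, E) = 0
Z = √14005 (Z = √(14153 - 148) = √14005 ≈ 118.34)
1/(Z + q(N(X(0, 1)), -23)) = 1/(√14005 + 0) = 1/(√14005) = √14005/14005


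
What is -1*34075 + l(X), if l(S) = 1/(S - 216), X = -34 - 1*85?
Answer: -11415126/335 ≈ -34075.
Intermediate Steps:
X = -119 (X = -34 - 85 = -119)
l(S) = 1/(-216 + S)
-1*34075 + l(X) = -1*34075 + 1/(-216 - 119) = -34075 + 1/(-335) = -34075 - 1/335 = -11415126/335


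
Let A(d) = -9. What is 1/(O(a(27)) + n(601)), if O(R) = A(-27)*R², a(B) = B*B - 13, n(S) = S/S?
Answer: -1/4613903 ≈ -2.1674e-7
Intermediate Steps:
n(S) = 1
a(B) = -13 + B² (a(B) = B² - 13 = -13 + B²)
O(R) = -9*R²
1/(O(a(27)) + n(601)) = 1/(-9*(-13 + 27²)² + 1) = 1/(-9*(-13 + 729)² + 1) = 1/(-9*716² + 1) = 1/(-9*512656 + 1) = 1/(-4613904 + 1) = 1/(-4613903) = -1/4613903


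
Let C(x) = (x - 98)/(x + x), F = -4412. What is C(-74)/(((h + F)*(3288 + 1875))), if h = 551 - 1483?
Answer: -43/1020869664 ≈ -4.2121e-8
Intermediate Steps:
C(x) = (-98 + x)/(2*x) (C(x) = (-98 + x)/((2*x)) = (-98 + x)*(1/(2*x)) = (-98 + x)/(2*x))
h = -932
C(-74)/(((h + F)*(3288 + 1875))) = ((1/2)*(-98 - 74)/(-74))/(((-932 - 4412)*(3288 + 1875))) = ((1/2)*(-1/74)*(-172))/((-5344*5163)) = (43/37)/(-27591072) = (43/37)*(-1/27591072) = -43/1020869664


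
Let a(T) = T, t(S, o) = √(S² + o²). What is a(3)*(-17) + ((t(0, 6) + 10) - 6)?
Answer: -41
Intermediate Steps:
a(3)*(-17) + ((t(0, 6) + 10) - 6) = 3*(-17) + ((√(0² + 6²) + 10) - 6) = -51 + ((√(0 + 36) + 10) - 6) = -51 + ((√36 + 10) - 6) = -51 + ((6 + 10) - 6) = -51 + (16 - 6) = -51 + 10 = -41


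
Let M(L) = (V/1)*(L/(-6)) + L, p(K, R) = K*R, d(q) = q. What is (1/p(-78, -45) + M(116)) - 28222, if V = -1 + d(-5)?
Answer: -98244899/3510 ≈ -27990.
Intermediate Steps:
V = -6 (V = -1 - 5 = -6)
M(L) = 2*L (M(L) = (-6/1)*(L/(-6)) + L = (-6*1)*(L*(-1/6)) + L = -(-1)*L + L = L + L = 2*L)
(1/p(-78, -45) + M(116)) - 28222 = (1/(-78*(-45)) + 2*116) - 28222 = (1/3510 + 232) - 28222 = 814321/3510 - 28222 = -98244899/3510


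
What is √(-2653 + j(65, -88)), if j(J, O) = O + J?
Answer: 2*I*√669 ≈ 51.73*I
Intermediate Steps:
j(J, O) = J + O
√(-2653 + j(65, -88)) = √(-2653 + (65 - 88)) = √(-2653 - 23) = √(-2676) = 2*I*√669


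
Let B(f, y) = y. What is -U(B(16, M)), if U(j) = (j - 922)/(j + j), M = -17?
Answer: -939/34 ≈ -27.618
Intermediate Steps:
U(j) = (-922 + j)/(2*j) (U(j) = (-922 + j)/((2*j)) = (-922 + j)*(1/(2*j)) = (-922 + j)/(2*j))
-U(B(16, M)) = -(-922 - 17)/(2*(-17)) = -(-1)*(-939)/(2*17) = -1*939/34 = -939/34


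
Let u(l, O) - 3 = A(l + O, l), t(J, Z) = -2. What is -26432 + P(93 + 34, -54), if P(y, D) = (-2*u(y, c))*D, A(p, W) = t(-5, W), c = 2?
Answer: -26324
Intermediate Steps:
A(p, W) = -2
u(l, O) = 1 (u(l, O) = 3 - 2 = 1)
P(y, D) = -2*D (P(y, D) = (-2*1)*D = -2*D)
-26432 + P(93 + 34, -54) = -26432 - 2*(-54) = -26432 + 108 = -26324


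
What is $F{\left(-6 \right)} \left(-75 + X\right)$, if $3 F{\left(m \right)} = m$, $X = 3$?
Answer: $144$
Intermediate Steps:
$F{\left(m \right)} = \frac{m}{3}$
$F{\left(-6 \right)} \left(-75 + X\right) = \frac{1}{3} \left(-6\right) \left(-75 + 3\right) = \left(-2\right) \left(-72\right) = 144$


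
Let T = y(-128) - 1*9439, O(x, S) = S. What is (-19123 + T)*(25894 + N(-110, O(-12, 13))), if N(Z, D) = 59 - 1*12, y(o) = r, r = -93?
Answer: -743339355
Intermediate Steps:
y(o) = -93
N(Z, D) = 47 (N(Z, D) = 59 - 12 = 47)
T = -9532 (T = -93 - 1*9439 = -93 - 9439 = -9532)
(-19123 + T)*(25894 + N(-110, O(-12, 13))) = (-19123 - 9532)*(25894 + 47) = -28655*25941 = -743339355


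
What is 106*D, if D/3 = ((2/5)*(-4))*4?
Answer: -10176/5 ≈ -2035.2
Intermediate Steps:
D = -96/5 (D = 3*(((2/5)*(-4))*4) = 3*(((2*(⅕))*(-4))*4) = 3*(((⅖)*(-4))*4) = 3*(-8/5*4) = 3*(-32/5) = -96/5 ≈ -19.200)
106*D = 106*(-96/5) = -10176/5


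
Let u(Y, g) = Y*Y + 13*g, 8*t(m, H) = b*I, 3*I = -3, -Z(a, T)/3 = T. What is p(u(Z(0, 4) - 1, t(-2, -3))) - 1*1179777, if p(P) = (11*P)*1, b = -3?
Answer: -9422915/8 ≈ -1.1779e+6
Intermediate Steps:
Z(a, T) = -3*T
I = -1 (I = (⅓)*(-3) = -1)
t(m, H) = 3/8 (t(m, H) = (-3*(-1))/8 = (⅛)*3 = 3/8)
u(Y, g) = Y² + 13*g
p(P) = 11*P
p(u(Z(0, 4) - 1, t(-2, -3))) - 1*1179777 = 11*((-3*4 - 1)² + 13*(3/8)) - 1*1179777 = 11*((-12 - 1)² + 39/8) - 1179777 = 11*((-13)² + 39/8) - 1179777 = 11*(169 + 39/8) - 1179777 = 11*(1391/8) - 1179777 = 15301/8 - 1179777 = -9422915/8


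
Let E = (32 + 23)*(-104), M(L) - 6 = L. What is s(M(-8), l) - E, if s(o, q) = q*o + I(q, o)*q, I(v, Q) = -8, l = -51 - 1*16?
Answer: 6390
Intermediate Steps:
l = -67 (l = -51 - 16 = -67)
M(L) = 6 + L
s(o, q) = -8*q + o*q (s(o, q) = q*o - 8*q = o*q - 8*q = -8*q + o*q)
E = -5720 (E = 55*(-104) = -5720)
s(M(-8), l) - E = -67*(-8 + (6 - 8)) - 1*(-5720) = -67*(-8 - 2) + 5720 = -67*(-10) + 5720 = 670 + 5720 = 6390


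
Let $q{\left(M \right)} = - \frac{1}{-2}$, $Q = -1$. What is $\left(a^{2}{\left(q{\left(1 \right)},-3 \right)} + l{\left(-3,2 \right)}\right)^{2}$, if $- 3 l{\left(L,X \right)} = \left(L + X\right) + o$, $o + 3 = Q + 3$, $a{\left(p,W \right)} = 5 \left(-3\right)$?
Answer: $\frac{458329}{9} \approx 50925.0$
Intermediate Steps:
$q{\left(M \right)} = \frac{1}{2}$ ($q{\left(M \right)} = \left(-1\right) \left(- \frac{1}{2}\right) = \frac{1}{2}$)
$a{\left(p,W \right)} = -15$
$o = -1$ ($o = -3 + \left(-1 + 3\right) = -3 + 2 = -1$)
$l{\left(L,X \right)} = \frac{1}{3} - \frac{L}{3} - \frac{X}{3}$ ($l{\left(L,X \right)} = - \frac{\left(L + X\right) - 1}{3} = - \frac{-1 + L + X}{3} = \frac{1}{3} - \frac{L}{3} - \frac{X}{3}$)
$\left(a^{2}{\left(q{\left(1 \right)},-3 \right)} + l{\left(-3,2 \right)}\right)^{2} = \left(\left(-15\right)^{2} - - \frac{2}{3}\right)^{2} = \left(225 + \left(\frac{1}{3} + 1 - \frac{2}{3}\right)\right)^{2} = \left(225 + \frac{2}{3}\right)^{2} = \left(\frac{677}{3}\right)^{2} = \frac{458329}{9}$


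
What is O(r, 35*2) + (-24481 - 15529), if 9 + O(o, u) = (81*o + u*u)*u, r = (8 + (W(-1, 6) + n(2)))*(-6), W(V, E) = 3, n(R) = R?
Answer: -139279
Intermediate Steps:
r = -78 (r = (8 + (3 + 2))*(-6) = (8 + 5)*(-6) = 13*(-6) = -78)
O(o, u) = -9 + u*(u**2 + 81*o) (O(o, u) = -9 + (81*o + u*u)*u = -9 + (81*o + u**2)*u = -9 + (u**2 + 81*o)*u = -9 + u*(u**2 + 81*o))
O(r, 35*2) + (-24481 - 15529) = (-9 + (35*2)**3 + 81*(-78)*(35*2)) + (-24481 - 15529) = (-9 + 70**3 + 81*(-78)*70) - 40010 = (-9 + 343000 - 442260) - 40010 = -99269 - 40010 = -139279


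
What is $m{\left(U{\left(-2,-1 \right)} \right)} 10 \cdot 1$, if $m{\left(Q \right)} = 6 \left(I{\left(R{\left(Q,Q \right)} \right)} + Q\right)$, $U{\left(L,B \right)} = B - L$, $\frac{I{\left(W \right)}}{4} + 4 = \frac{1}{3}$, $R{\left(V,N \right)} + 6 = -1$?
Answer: $-820$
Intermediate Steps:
$R{\left(V,N \right)} = -7$ ($R{\left(V,N \right)} = -6 - 1 = -7$)
$I{\left(W \right)} = - \frac{44}{3}$ ($I{\left(W \right)} = -16 + \frac{4}{3} = - \frac{44}{3}$)
$m{\left(Q \right)} = -88 + 6 Q$ ($m{\left(Q \right)} = 6 \left(- \frac{44}{3} + Q\right) = -88 + 6 Q$)
$m{\left(U{\left(-2,-1 \right)} \right)} 10 \cdot 1 = \left(-88 + 6 \left(-1 - -2\right)\right) 10 \cdot 1 = \left(-88 + 6 \left(-1 + 2\right)\right) 10 \cdot 1 = \left(-88 + 6 \cdot 1\right) 10 \cdot 1 = \left(-88 + 6\right) 10 \cdot 1 = \left(-82\right) 10 \cdot 1 = \left(-820\right) 1 = -820$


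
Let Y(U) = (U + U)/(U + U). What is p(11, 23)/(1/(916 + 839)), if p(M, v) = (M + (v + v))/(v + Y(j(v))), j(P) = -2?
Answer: 33345/8 ≈ 4168.1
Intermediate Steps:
Y(U) = 1 (Y(U) = (2*U)/((2*U)) = (2*U)*(1/(2*U)) = 1)
p(M, v) = (M + 2*v)/(1 + v) (p(M, v) = (M + (v + v))/(v + 1) = (M + 2*v)/(1 + v))
p(11, 23)/(1/(916 + 839)) = ((11 + 2*23)/(1 + 23))/(1/(916 + 839)) = ((11 + 46)/24)/(1/1755) = ((1/24)*57)/(1/1755) = (19/8)*1755 = 33345/8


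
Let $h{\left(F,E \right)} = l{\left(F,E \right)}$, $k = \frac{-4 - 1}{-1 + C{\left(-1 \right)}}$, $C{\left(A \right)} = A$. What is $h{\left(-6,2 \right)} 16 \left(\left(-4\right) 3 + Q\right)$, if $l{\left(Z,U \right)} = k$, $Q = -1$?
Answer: $-520$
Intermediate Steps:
$k = \frac{5}{2}$ ($k = \frac{-4 - 1}{-1 - 1} = - \frac{5}{-2} = \left(-5\right) \left(- \frac{1}{2}\right) = \frac{5}{2} \approx 2.5$)
$l{\left(Z,U \right)} = \frac{5}{2}$
$h{\left(F,E \right)} = \frac{5}{2}$
$h{\left(-6,2 \right)} 16 \left(\left(-4\right) 3 + Q\right) = \frac{5}{2} \cdot 16 \left(\left(-4\right) 3 - 1\right) = 40 \left(-12 - 1\right) = 40 \left(-13\right) = -520$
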